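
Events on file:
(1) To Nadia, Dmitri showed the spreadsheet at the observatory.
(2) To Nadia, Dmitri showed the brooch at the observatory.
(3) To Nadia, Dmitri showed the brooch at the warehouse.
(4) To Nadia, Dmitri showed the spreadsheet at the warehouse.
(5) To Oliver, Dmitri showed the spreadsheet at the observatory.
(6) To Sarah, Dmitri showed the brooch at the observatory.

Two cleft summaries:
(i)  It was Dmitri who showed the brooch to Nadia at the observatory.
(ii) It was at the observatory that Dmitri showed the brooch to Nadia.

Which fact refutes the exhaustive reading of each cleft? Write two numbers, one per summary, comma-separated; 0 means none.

0, 3

(i): focus "Dmitri". No fact shares same thing, recipient, setting (the brooch / Nadia / at the observatory) with a different agent. 0.
(ii): focus "at the observatory". Looking for same agent, thing, recipient (Dmitri / the brooch / Nadia) with some other setting — fact (3) has at the warehouse there. Refuted.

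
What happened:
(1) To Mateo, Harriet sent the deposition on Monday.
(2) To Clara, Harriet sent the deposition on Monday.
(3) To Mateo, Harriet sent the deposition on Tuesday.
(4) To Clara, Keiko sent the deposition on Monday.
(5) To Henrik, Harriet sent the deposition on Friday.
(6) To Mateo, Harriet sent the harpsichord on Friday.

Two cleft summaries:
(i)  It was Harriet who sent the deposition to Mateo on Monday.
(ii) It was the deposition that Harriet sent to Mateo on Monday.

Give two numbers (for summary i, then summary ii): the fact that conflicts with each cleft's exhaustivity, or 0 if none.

0, 0

(i): focus "Harriet". No fact shares the deposition as thing and Mateo as recipient and on Monday as setting with a different agent. 0.
(ii): focus "the deposition". No fact shares Harriet as agent and Mateo as recipient and on Monday as setting with a different thing. 0.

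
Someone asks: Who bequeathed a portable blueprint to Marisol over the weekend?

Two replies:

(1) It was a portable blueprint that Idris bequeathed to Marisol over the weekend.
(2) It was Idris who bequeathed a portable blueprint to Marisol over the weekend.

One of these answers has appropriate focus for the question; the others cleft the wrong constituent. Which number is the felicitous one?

The question word "who" targets the subject (agent).
Option (1) clefts "a portable blueprint" — the direct object, not what was asked.
Option (2) clefts "Idris" — that matches what the question asks about.
So the congruent reply is (2).

2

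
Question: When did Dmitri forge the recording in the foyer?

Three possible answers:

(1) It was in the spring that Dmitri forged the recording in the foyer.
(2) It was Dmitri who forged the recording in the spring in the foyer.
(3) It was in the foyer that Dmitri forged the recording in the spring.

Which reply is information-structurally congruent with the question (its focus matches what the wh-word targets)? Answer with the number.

1

The question word "when" targets the time.
Option (1) clefts "in the spring" — that matches what the question asks about.
Option (2) clefts "Dmitri" — the subject (agent), not what was asked.
Option (3) clefts "in the foyer" — the location, not what was asked.
So the congruent reply is (1).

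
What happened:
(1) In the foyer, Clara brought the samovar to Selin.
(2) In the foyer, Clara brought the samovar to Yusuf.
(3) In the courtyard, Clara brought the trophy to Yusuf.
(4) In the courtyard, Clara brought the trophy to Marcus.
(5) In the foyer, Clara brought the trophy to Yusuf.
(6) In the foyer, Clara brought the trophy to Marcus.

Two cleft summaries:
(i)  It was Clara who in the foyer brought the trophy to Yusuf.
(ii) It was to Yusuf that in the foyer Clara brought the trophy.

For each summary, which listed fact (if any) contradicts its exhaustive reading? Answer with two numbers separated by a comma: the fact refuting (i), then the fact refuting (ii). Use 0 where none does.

0, 6

(i): focus "Clara". No fact shares thing = the trophy, recipient = Yusuf, setting = in the foyer with a different agent. 0.
(ii): focus "Yusuf". Looking for agent = Clara, thing = the trophy, setting = in the foyer with some other recipient — fact (6) has Marcus there. Refuted.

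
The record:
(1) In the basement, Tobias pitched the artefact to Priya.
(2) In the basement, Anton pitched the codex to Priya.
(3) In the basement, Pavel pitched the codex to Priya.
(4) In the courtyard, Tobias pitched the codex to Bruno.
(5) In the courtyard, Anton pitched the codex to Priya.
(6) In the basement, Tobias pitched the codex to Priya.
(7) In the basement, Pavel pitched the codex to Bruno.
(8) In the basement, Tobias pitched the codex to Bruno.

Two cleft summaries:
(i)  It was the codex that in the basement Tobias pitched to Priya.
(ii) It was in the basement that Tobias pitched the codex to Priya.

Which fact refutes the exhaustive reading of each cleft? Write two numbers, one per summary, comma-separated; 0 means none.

1, 0

Summary (i) focuses "the codex" (the thing); background same agent, recipient, setting (Tobias / Priya / in the basement). Fact (1) matches that background with thing = the artefact — refutes (i).
Summary (ii) focuses "in the basement" (the setting); background same agent, thing, recipient (Tobias / the codex / Priya). No fact matches that background with a different setting, so 0.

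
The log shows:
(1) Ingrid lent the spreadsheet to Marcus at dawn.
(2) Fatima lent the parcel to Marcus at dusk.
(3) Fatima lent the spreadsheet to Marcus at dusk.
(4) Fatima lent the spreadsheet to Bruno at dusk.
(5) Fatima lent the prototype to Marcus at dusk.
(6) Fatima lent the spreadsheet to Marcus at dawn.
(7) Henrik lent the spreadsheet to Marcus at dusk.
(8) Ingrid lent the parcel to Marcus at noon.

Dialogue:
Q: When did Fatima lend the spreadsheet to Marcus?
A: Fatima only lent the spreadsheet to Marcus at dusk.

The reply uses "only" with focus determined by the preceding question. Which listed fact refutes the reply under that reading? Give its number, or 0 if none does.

Answering "When did ...?" puts focus on the setting — here, "at dusk".
"Only" then excludes alternative settings while the background — Fatima as agent and the spreadsheet as thing and Marcus as recipient — is held fixed.
Fact (6) keeps Fatima as agent and the spreadsheet as thing and Marcus as recipient but has setting = at dawn; that refutes the reply.
(Fact (2) would refute a reading with focus on the thing — but that is not what the question asks.)

6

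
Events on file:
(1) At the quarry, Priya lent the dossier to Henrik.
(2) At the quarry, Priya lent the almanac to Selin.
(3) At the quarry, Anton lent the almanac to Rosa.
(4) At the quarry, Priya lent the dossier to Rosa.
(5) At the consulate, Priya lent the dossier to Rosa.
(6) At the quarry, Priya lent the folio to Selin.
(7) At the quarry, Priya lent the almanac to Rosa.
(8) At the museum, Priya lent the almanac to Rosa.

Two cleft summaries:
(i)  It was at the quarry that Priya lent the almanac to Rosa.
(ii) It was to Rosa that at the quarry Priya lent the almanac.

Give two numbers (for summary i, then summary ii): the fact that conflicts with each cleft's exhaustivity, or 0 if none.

Summary (i) focuses "at the quarry" (the setting); background Priya as agent and the almanac as thing and Rosa as recipient. Fact (8) matches that background with setting = at the museum — refutes (i).
Summary (ii) focuses "Rosa" (the recipient); background Priya as agent and the almanac as thing and at the quarry as setting. Fact (2) matches that background with recipient = Selin — refutes (ii).

8, 2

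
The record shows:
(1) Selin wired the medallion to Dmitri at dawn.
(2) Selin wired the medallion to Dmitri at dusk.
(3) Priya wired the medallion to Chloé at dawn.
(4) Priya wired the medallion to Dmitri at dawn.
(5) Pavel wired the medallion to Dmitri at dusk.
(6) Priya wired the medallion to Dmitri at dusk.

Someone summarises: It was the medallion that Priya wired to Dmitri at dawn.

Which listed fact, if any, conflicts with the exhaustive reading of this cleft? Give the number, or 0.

0

The cleft puts "the medallion" in focus and presupposes the open proposition with agent = Priya, recipient = Dmitri, setting = at dawn.
The exhaustive reading says no other thing fits that background.
No listed fact matches the background with a different thing. Exhaustivity holds.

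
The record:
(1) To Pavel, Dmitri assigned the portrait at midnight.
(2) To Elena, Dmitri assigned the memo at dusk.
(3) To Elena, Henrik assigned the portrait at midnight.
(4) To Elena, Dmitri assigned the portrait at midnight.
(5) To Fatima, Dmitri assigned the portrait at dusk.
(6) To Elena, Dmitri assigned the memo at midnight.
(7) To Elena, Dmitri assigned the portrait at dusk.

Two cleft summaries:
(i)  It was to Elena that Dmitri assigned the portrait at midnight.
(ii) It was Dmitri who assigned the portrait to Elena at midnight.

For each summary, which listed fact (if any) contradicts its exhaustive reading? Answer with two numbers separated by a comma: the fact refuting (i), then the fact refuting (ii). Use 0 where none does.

Summary (i) focuses "Elena" (the recipient); background same agent, thing, setting (Dmitri / the portrait / at midnight). Fact (1) matches that background with recipient = Pavel — refutes (i).
Summary (ii) focuses "Dmitri" (the agent); background same thing, recipient, setting (the portrait / Elena / at midnight). Fact (3) matches that background with agent = Henrik — refutes (ii).

1, 3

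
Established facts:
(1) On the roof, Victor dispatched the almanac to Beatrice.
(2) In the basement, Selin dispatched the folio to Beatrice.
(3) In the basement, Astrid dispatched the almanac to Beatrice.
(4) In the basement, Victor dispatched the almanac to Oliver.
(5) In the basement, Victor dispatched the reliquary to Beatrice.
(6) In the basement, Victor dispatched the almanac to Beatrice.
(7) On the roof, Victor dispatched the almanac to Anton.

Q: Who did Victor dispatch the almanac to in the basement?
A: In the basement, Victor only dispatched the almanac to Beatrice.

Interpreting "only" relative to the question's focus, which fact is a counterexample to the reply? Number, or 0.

4

Answering "Who did ... to ...?" puts focus on the recipient — here, "Beatrice".
So "only" ranges over recipients; the rest (same agent, thing, setting (Victor / the almanac / in the basement)) is presupposed.
Fact (4) keeps same agent, thing, setting (Victor / the almanac / in the basement) but has recipient = Oliver; that refutes the reply.
(Fact (1) would refute a reading with focus on the setting — but that is not what the question asks.)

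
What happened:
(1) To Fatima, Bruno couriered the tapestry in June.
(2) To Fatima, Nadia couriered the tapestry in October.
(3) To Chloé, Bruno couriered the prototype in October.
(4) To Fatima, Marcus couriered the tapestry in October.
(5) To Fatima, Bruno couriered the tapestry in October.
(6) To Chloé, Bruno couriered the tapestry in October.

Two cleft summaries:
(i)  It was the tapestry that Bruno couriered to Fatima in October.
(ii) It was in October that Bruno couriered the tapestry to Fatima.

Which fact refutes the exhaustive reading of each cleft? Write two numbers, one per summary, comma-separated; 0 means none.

(i): focus "the tapestry". No fact shares agent = Bruno, recipient = Fatima, setting = in October with a different thing. 0.
(ii): focus "in October". Looking for agent = Bruno, thing = the tapestry, recipient = Fatima with some other setting — fact (1) has in June there. Refuted.

0, 1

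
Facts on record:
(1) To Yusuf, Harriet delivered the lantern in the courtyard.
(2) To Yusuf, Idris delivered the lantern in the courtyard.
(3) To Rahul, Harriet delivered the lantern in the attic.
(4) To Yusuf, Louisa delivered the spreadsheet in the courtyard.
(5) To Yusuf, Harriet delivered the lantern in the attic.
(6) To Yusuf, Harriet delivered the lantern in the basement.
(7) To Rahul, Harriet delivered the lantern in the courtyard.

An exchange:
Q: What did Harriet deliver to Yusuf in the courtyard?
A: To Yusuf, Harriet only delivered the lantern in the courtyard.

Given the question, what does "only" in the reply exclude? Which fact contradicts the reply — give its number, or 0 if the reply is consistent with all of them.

The question "What did ...?" targets the thing, so in the reply the focus falls on "the lantern".
"Only" then excludes alternative things while the background — agent = Harriet, recipient = Yusuf, setting = in the courtyard — is held fixed.
No listed fact shares that background with another thing. Nothing contradicts the reply.
(Fact (7) would refute a reading with focus on the recipient — but that is not what the question asks.)

0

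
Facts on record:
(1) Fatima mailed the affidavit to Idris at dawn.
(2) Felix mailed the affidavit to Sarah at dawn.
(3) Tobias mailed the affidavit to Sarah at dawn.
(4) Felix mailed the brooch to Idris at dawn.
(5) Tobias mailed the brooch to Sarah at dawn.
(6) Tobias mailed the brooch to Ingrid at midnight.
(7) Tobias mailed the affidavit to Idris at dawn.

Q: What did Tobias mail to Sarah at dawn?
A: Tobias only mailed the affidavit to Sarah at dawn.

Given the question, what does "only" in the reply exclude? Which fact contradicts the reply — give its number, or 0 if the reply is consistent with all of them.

Answering "What did ...?" puts focus on the thing — here, "the affidavit".
"Only" then excludes alternative things while the background — same agent, recipient, setting (Tobias / Sarah / at dawn) — is held fixed.
Fact (5) keeps same agent, recipient, setting (Tobias / Sarah / at dawn) but has thing = the brooch; that refutes the reply.
(Fact (7) would refute a reading with focus on the recipient — but that is not what the question asks.)

5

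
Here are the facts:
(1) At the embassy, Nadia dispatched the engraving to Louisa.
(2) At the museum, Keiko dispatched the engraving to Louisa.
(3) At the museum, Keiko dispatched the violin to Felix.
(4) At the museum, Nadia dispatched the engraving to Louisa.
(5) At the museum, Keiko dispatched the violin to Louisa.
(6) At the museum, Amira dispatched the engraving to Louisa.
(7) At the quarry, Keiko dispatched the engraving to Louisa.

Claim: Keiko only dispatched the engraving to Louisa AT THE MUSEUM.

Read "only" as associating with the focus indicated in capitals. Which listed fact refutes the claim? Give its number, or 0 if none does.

Focus (in capitals) is "at the museum" — the setting. "Only" excludes alternative settings while holding fixed Keiko as agent and the engraving as thing and Louisa as recipient.
Fact (7) matches on Keiko as agent and the engraving as thing and Louisa as recipient, but has setting = at the quarry instead. That refutes the claim.

7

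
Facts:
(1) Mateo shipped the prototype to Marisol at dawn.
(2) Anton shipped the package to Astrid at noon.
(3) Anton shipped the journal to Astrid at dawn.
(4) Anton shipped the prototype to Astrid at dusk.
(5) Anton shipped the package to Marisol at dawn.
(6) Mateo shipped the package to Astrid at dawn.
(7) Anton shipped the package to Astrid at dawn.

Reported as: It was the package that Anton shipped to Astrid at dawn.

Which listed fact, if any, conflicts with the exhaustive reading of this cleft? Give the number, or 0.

The cleft puts "the package" in focus and presupposes the open proposition with Anton as agent and Astrid as recipient and at dawn as setting.
Exhaustivity: the package is the only thing satisfying that background.
But fact (3) also has Anton as agent and Astrid as recipient and at dawn as setting, with thing = the journal — so the exhaustive reading fails.

3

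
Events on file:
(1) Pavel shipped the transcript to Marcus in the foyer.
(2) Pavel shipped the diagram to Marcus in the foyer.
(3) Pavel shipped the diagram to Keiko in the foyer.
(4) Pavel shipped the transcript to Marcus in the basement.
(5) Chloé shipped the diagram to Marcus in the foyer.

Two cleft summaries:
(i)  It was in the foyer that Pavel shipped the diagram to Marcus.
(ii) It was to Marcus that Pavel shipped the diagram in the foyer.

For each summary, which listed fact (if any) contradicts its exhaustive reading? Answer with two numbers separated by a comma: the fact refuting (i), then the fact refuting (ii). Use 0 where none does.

Summary (i) focuses "in the foyer" (the setting); background same agent, thing, recipient (Pavel / the diagram / Marcus). No fact matches that background with a different setting, so 0.
Summary (ii) focuses "Marcus" (the recipient); background same agent, thing, setting (Pavel / the diagram / in the foyer). Fact (3) matches that background with recipient = Keiko — refutes (ii).

0, 3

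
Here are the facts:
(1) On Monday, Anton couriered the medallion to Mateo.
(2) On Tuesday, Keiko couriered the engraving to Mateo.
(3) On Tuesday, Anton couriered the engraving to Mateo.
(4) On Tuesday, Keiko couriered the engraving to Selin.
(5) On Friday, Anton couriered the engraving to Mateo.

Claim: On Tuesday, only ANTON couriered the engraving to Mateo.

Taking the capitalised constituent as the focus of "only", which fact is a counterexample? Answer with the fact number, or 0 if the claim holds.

Focus (in capitals) is "Anton" — the agent. "Only" excludes alternative agents while holding fixed thing = the engraving, recipient = Mateo, setting = on Tuesday.
Fact (2) matches on thing = the engraving, recipient = Mateo, setting = on Tuesday, but has agent = Keiko instead. That refutes the claim.

2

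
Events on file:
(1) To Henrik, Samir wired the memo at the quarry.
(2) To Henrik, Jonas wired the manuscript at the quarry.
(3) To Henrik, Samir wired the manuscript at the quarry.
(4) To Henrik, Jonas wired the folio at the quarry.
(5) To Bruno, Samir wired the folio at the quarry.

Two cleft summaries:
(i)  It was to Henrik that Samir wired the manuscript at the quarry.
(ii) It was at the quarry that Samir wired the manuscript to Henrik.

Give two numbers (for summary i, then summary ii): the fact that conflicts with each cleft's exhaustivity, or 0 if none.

0, 0

Summary (i) focuses "Henrik" (the recipient); background same agent, thing, setting (Samir / the manuscript / at the quarry). No fact matches that background with a different recipient, so 0.
Summary (ii) focuses "at the quarry" (the setting); background same agent, thing, recipient (Samir / the manuscript / Henrik). No fact matches that background with a different setting, so 0.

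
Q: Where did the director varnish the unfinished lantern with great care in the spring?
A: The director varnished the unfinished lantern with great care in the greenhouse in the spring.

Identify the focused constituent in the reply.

The wh-word "where" asks about the location.
In the answer, "the director", "the unfinished lantern", "with great care" and "in the spring" are given — repeated from the question.
The constituent filling the location gap is "in the greenhouse"; that is the focus and would carry nuclear stress.

in the greenhouse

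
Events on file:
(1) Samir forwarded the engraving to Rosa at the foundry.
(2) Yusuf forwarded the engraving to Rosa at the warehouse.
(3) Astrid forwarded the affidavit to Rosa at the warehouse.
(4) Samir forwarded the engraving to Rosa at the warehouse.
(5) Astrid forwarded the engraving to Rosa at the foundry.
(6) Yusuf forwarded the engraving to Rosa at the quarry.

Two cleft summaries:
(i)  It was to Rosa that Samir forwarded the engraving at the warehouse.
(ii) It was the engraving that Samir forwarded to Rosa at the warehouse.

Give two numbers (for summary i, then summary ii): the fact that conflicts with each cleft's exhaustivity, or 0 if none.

(i): focus "Rosa". No fact shares same agent, thing, setting (Samir / the engraving / at the warehouse) with a different recipient. 0.
(ii): focus "the engraving". No fact shares same agent, recipient, setting (Samir / Rosa / at the warehouse) with a different thing. 0.

0, 0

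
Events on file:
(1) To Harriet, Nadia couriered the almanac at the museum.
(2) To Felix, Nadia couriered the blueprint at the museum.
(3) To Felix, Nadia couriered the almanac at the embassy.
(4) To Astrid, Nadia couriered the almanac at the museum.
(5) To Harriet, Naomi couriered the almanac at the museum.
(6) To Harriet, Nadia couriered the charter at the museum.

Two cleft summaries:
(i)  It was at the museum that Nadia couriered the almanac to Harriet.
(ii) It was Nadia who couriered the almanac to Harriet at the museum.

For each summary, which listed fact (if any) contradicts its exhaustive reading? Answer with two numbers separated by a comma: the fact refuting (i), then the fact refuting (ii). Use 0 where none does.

(i): focus "at the museum". No fact shares same agent, thing, recipient (Nadia / the almanac / Harriet) with a different setting. 0.
(ii): focus "Nadia". Looking for same thing, recipient, setting (the almanac / Harriet / at the museum) with some other agent — fact (5) has Naomi there. Refuted.

0, 5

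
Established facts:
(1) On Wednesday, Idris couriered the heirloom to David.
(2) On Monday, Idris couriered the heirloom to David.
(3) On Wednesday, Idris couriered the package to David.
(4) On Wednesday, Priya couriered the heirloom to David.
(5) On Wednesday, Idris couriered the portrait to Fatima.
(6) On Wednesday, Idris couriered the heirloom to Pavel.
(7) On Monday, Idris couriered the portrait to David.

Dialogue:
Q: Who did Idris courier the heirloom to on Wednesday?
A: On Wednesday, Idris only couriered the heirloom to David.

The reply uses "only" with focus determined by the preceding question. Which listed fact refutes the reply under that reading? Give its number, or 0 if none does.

Answering "Who did ... to ...?" puts focus on the recipient — here, "David".
"Only" then excludes alternative recipients while the background — agent = Idris, thing = the heirloom, setting = on Wednesday — is held fixed.
Fact (6) keeps agent = Idris, thing = the heirloom, setting = on Wednesday but has recipient = Pavel; that refutes the reply.
(Fact (2) would refute a reading with focus on the setting — but that is not what the question asks.)

6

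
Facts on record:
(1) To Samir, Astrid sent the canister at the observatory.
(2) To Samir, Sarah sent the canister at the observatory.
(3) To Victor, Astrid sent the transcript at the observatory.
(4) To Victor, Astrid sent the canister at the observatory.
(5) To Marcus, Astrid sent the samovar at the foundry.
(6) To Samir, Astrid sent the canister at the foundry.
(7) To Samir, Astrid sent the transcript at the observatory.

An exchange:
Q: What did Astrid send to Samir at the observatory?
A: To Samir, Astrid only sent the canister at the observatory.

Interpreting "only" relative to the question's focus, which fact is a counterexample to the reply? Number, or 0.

7

The question "What did ...?" targets the thing, so in the reply the focus falls on "the canister".
So "only" ranges over things; the rest (Astrid as agent and Samir as recipient and at the observatory as setting) is presupposed.
Fact (7) shares the background with a different thing (the transcript) — counterexample.
(Fact (4) would refute a reading with focus on the recipient — but that is not what the question asks.)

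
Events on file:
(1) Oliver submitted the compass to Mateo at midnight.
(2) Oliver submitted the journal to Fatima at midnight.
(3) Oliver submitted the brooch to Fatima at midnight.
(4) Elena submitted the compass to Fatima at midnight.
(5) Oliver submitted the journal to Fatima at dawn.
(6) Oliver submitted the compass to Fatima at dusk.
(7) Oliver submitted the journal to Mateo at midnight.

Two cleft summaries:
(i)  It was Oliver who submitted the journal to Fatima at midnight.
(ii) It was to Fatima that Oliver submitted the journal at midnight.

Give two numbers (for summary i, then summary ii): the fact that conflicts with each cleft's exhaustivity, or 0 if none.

0, 7

(i): focus "Oliver". No fact shares thing = the journal, recipient = Fatima, setting = at midnight with a different agent. 0.
(ii): focus "Fatima". Looking for agent = Oliver, thing = the journal, setting = at midnight with some other recipient — fact (7) has Mateo there. Refuted.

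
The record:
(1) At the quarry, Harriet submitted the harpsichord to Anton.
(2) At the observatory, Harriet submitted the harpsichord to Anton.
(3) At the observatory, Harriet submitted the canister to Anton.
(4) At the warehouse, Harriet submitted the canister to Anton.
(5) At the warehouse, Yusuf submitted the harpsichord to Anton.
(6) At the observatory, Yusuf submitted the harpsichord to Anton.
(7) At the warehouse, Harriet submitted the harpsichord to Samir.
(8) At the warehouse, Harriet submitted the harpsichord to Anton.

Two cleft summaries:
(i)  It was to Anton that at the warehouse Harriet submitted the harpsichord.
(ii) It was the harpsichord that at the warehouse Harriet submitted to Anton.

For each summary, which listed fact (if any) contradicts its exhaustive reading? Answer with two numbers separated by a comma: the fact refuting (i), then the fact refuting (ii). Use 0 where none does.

7, 4

(i): focus "Anton". Looking for agent = Harriet, thing = the harpsichord, setting = at the warehouse with some other recipient — fact (7) has Samir there. Refuted.
(ii): focus "the harpsichord". Looking for agent = Harriet, recipient = Anton, setting = at the warehouse with some other thing — fact (4) has the canister there. Refuted.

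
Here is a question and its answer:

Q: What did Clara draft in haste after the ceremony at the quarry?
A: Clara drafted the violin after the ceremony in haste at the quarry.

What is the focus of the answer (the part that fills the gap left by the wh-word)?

the violin

The wh-word "what" asks about the direct object.
In the answer, "Clara", "after the ceremony", "at the quarry" and "in haste" are given — repeated from the question.
The constituent filling the direct object gap is "the violin"; that is the focus and would carry nuclear stress.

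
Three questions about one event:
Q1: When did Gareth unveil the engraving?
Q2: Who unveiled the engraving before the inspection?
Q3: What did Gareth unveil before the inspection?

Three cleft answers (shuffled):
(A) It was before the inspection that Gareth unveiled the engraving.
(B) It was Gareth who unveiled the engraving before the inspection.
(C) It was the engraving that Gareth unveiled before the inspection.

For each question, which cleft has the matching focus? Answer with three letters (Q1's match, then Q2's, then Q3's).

ABC

Q1 asks about the time; cleft (A) focuses "before the inspection", which is the time — so Q1 → A.
Q2 asks about the subject (agent); cleft (B) focuses "Gareth", which is the subject (agent) — so Q2 → B.
Q3 asks about the direct object; cleft (C) focuses "the engraving", which is the direct object — so Q3 → C.
Mapping: Q1→A, Q2→B, Q3→C.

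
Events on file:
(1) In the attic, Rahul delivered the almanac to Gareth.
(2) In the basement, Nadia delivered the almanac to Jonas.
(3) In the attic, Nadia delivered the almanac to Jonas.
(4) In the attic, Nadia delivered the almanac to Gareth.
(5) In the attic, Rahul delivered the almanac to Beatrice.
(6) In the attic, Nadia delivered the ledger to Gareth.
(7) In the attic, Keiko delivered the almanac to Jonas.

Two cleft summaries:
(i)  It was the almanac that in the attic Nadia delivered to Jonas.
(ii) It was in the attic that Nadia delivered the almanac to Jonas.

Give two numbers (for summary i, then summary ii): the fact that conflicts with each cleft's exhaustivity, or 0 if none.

0, 2

Summary (i) focuses "the almanac" (the thing); background same agent, recipient, setting (Nadia / Jonas / in the attic). No fact matches that background with a different thing, so 0.
Summary (ii) focuses "in the attic" (the setting); background same agent, thing, recipient (Nadia / the almanac / Jonas). Fact (2) matches that background with setting = in the basement — refutes (ii).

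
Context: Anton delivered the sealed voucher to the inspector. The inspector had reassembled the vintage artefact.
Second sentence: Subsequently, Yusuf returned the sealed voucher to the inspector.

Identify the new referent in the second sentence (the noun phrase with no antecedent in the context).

"the sealed voucher" and "the inspector" in the second sentence are given — already mentioned in the context.
"Yusuf" has no antecedent in the context; it is discourse-new.

Yusuf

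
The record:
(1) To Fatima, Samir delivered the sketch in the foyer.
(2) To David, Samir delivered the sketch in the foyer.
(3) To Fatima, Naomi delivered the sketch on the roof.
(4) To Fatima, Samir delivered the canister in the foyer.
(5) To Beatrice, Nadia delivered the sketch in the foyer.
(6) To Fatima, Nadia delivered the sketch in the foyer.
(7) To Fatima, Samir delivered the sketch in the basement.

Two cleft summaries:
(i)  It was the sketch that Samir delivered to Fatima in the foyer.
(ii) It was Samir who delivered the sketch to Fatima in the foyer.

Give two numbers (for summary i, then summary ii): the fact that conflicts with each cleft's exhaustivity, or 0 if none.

4, 6

Summary (i) focuses "the sketch" (the thing); background agent = Samir, recipient = Fatima, setting = in the foyer. Fact (4) matches that background with thing = the canister — refutes (i).
Summary (ii) focuses "Samir" (the agent); background thing = the sketch, recipient = Fatima, setting = in the foyer. Fact (6) matches that background with agent = Nadia — refutes (ii).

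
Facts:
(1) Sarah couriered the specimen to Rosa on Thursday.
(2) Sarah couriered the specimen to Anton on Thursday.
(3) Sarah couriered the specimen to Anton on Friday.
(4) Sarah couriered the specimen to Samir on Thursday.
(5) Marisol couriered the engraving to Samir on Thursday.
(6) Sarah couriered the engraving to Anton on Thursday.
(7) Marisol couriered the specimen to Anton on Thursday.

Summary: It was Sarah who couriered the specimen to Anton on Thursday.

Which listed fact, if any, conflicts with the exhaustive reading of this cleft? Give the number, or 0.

7

Focus of the cleft: "Sarah" (the agent). Presupposed background: same thing, recipient, setting (the specimen / Anton / on Thursday).
The exhaustive reading says no other agent fits that background.
Fact (7) shares the background but with agent = Marisol; exhaustivity is violated.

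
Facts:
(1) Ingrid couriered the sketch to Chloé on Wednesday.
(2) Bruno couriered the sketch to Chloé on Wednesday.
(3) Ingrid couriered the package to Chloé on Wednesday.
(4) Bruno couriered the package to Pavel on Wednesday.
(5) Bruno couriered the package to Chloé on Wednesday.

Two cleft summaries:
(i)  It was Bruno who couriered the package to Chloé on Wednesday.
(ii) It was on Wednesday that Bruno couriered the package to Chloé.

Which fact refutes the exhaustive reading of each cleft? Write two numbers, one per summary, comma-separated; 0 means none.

3, 0

(i): focus "Bruno". Looking for thing = the package, recipient = Chloé, setting = on Wednesday with some other agent — fact (3) has Ingrid there. Refuted.
(ii): focus "on Wednesday". No fact shares agent = Bruno, thing = the package, recipient = Chloé with a different setting. 0.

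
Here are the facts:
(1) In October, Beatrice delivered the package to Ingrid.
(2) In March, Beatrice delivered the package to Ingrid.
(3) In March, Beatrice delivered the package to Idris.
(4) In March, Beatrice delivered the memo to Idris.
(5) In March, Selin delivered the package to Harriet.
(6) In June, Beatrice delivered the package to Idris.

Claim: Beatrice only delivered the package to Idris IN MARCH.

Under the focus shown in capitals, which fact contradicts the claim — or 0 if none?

6

The capitals mark "in March" as focus. So "only" rules out other settings, with the rest (agent = Beatrice, thing = the package, recipient = Idris) as background.
Fact (6) shares the background but differs in setting (in June) — a counterexample.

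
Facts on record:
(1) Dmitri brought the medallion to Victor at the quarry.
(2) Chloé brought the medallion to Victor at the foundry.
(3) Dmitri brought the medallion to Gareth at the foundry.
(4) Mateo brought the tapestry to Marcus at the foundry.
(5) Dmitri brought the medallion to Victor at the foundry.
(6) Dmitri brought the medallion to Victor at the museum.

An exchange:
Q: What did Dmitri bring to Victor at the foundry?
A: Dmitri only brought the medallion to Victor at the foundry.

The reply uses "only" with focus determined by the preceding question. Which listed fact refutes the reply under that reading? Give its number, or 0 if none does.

0

Answering "What did ...?" puts focus on the thing — here, "the medallion".
"Only" then excludes alternative things while the background — same agent, recipient, setting (Dmitri / Victor / at the foundry) — is held fixed.
No fact keeps same agent, recipient, setting (Dmitri / Victor / at the foundry) while changing the thing; every other fact differs on something backgrounded. The reply stands.
(Fact (3) would refute a reading with focus on the recipient — but that is not what the question asks.)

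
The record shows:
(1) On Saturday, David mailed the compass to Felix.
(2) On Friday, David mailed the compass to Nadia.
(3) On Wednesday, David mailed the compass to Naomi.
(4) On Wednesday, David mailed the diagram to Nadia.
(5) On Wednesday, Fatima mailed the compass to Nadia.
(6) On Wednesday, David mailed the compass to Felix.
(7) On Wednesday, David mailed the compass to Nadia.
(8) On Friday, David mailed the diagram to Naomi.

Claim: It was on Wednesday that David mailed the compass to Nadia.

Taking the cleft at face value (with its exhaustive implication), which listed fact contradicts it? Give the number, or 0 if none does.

2

Focus of the cleft: "on Wednesday" (the setting). Presupposed background: David as agent and the compass as thing and Nadia as recipient.
The exhaustive reading says no other setting fits that background.
But fact (2) also has David as agent and the compass as thing and Nadia as recipient, with setting = on Friday — so the exhaustive reading fails.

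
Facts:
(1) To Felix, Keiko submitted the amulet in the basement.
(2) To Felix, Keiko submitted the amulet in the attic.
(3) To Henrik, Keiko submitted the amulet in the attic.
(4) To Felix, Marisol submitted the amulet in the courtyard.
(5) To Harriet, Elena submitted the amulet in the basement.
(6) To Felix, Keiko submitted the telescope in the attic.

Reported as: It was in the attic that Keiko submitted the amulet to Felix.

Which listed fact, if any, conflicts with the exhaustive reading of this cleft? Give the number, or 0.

1

Focus of the cleft: "in the attic" (the setting). Presupposed background: agent = Keiko, thing = the amulet, recipient = Felix.
Exhaustivity: in the attic is the only setting satisfying that background.
But fact (1) also has agent = Keiko, thing = the amulet, recipient = Felix, with setting = in the basement — so the exhaustive reading fails.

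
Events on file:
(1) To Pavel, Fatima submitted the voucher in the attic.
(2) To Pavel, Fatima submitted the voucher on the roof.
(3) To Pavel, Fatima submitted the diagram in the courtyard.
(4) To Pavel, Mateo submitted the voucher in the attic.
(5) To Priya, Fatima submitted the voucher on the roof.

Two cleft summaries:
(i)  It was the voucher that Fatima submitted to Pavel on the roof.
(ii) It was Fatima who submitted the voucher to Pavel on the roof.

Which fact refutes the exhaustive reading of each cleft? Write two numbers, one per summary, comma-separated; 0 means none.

0, 0

Summary (i) focuses "the voucher" (the thing); background same agent, recipient, setting (Fatima / Pavel / on the roof). No fact matches that background with a different thing, so 0.
Summary (ii) focuses "Fatima" (the agent); background same thing, recipient, setting (the voucher / Pavel / on the roof). No fact matches that background with a different agent, so 0.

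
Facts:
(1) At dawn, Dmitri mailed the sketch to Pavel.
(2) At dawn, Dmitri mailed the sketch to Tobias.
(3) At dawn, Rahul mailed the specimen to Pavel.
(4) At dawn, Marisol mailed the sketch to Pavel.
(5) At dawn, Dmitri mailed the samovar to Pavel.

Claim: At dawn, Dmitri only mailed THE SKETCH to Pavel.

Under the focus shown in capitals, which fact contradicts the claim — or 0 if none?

Focus (in capitals) is "the sketch" — the thing. "Only" excludes alternative things while holding fixed Dmitri as agent and Pavel as recipient and at dawn as setting.
Fact (5) matches on Dmitri as agent and Pavel as recipient and at dawn as setting, but has thing = the samovar instead. That refutes the claim.

5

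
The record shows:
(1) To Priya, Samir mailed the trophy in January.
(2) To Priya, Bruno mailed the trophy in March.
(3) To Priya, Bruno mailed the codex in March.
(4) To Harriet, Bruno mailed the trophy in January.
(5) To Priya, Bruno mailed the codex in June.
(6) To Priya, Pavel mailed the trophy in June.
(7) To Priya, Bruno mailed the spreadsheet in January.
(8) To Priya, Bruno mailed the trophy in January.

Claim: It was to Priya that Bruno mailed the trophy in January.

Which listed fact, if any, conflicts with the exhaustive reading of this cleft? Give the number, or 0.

The cleft puts "Priya" in focus and presupposes the open proposition with agent = Bruno, thing = the trophy, setting = in January.
The exhaustive reading says no other recipient fits that background.
But fact (4) also has agent = Bruno, thing = the trophy, setting = in January, with recipient = Harriet — so the exhaustive reading fails.

4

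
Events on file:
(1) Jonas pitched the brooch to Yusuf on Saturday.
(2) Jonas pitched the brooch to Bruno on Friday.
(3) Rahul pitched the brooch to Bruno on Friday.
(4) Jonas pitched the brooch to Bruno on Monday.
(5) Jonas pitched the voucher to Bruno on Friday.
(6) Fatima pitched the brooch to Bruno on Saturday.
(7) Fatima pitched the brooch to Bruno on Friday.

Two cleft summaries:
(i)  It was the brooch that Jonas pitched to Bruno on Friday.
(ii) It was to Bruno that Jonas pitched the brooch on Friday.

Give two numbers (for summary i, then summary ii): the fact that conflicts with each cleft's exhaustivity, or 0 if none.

5, 0

(i): focus "the brooch". Looking for Jonas as agent and Bruno as recipient and on Friday as setting with some other thing — fact (5) has the voucher there. Refuted.
(ii): focus "Bruno". No fact shares Jonas as agent and the brooch as thing and on Friday as setting with a different recipient. 0.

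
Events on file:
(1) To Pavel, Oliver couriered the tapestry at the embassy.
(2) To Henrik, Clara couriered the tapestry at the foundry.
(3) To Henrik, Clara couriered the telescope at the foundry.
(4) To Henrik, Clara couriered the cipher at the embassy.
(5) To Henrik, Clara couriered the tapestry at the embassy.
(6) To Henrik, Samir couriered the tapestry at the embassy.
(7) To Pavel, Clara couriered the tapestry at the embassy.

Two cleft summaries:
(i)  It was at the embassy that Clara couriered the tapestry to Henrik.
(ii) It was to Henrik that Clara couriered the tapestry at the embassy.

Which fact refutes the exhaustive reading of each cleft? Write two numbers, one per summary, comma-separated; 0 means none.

(i): focus "at the embassy". Looking for same agent, thing, recipient (Clara / the tapestry / Henrik) with some other setting — fact (2) has at the foundry there. Refuted.
(ii): focus "Henrik". Looking for same agent, thing, setting (Clara / the tapestry / at the embassy) with some other recipient — fact (7) has Pavel there. Refuted.

2, 7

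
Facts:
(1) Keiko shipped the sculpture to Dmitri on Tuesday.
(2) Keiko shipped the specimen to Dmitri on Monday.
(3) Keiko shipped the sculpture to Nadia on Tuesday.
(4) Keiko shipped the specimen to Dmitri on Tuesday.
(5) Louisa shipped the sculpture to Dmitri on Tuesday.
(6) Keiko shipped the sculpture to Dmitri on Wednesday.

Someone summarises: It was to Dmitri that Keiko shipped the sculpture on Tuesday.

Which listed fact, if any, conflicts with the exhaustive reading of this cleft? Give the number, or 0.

3

Focus of the cleft: "Dmitri" (the recipient). Presupposed background: agent = Keiko, thing = the sculpture, setting = on Tuesday.
The exhaustive reading says no other recipient fits that background.
But fact (3) also has agent = Keiko, thing = the sculpture, setting = on Tuesday, with recipient = Nadia — so the exhaustive reading fails.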